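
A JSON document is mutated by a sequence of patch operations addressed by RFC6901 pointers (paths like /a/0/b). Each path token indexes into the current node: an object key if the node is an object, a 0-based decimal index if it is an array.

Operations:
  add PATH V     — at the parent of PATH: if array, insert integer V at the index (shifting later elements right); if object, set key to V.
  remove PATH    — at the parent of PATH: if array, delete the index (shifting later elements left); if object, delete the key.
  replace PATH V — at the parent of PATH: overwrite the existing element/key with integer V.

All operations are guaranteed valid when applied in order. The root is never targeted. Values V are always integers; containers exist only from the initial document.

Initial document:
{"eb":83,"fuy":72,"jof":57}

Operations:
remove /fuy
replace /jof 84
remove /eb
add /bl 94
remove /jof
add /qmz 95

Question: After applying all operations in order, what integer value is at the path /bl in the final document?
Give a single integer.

After op 1 (remove /fuy): {"eb":83,"jof":57}
After op 2 (replace /jof 84): {"eb":83,"jof":84}
After op 3 (remove /eb): {"jof":84}
After op 4 (add /bl 94): {"bl":94,"jof":84}
After op 5 (remove /jof): {"bl":94}
After op 6 (add /qmz 95): {"bl":94,"qmz":95}
Value at /bl: 94

Answer: 94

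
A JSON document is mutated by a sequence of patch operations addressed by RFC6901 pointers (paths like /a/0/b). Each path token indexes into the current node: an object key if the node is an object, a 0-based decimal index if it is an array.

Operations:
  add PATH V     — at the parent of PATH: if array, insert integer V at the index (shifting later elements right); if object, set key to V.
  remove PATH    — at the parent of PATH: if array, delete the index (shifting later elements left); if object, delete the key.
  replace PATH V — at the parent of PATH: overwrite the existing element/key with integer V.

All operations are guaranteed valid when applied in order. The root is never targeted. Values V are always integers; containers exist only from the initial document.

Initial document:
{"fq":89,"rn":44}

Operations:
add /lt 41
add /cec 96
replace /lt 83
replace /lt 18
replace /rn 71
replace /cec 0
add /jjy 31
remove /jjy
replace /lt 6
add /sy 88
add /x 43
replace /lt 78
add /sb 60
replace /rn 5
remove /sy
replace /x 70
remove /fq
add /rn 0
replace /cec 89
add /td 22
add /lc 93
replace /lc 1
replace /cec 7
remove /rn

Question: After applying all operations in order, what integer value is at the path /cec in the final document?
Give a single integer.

After op 1 (add /lt 41): {"fq":89,"lt":41,"rn":44}
After op 2 (add /cec 96): {"cec":96,"fq":89,"lt":41,"rn":44}
After op 3 (replace /lt 83): {"cec":96,"fq":89,"lt":83,"rn":44}
After op 4 (replace /lt 18): {"cec":96,"fq":89,"lt":18,"rn":44}
After op 5 (replace /rn 71): {"cec":96,"fq":89,"lt":18,"rn":71}
After op 6 (replace /cec 0): {"cec":0,"fq":89,"lt":18,"rn":71}
After op 7 (add /jjy 31): {"cec":0,"fq":89,"jjy":31,"lt":18,"rn":71}
After op 8 (remove /jjy): {"cec":0,"fq":89,"lt":18,"rn":71}
After op 9 (replace /lt 6): {"cec":0,"fq":89,"lt":6,"rn":71}
After op 10 (add /sy 88): {"cec":0,"fq":89,"lt":6,"rn":71,"sy":88}
After op 11 (add /x 43): {"cec":0,"fq":89,"lt":6,"rn":71,"sy":88,"x":43}
After op 12 (replace /lt 78): {"cec":0,"fq":89,"lt":78,"rn":71,"sy":88,"x":43}
After op 13 (add /sb 60): {"cec":0,"fq":89,"lt":78,"rn":71,"sb":60,"sy":88,"x":43}
After op 14 (replace /rn 5): {"cec":0,"fq":89,"lt":78,"rn":5,"sb":60,"sy":88,"x":43}
After op 15 (remove /sy): {"cec":0,"fq":89,"lt":78,"rn":5,"sb":60,"x":43}
After op 16 (replace /x 70): {"cec":0,"fq":89,"lt":78,"rn":5,"sb":60,"x":70}
After op 17 (remove /fq): {"cec":0,"lt":78,"rn":5,"sb":60,"x":70}
After op 18 (add /rn 0): {"cec":0,"lt":78,"rn":0,"sb":60,"x":70}
After op 19 (replace /cec 89): {"cec":89,"lt":78,"rn":0,"sb":60,"x":70}
After op 20 (add /td 22): {"cec":89,"lt":78,"rn":0,"sb":60,"td":22,"x":70}
After op 21 (add /lc 93): {"cec":89,"lc":93,"lt":78,"rn":0,"sb":60,"td":22,"x":70}
After op 22 (replace /lc 1): {"cec":89,"lc":1,"lt":78,"rn":0,"sb":60,"td":22,"x":70}
After op 23 (replace /cec 7): {"cec":7,"lc":1,"lt":78,"rn":0,"sb":60,"td":22,"x":70}
After op 24 (remove /rn): {"cec":7,"lc":1,"lt":78,"sb":60,"td":22,"x":70}
Value at /cec: 7

Answer: 7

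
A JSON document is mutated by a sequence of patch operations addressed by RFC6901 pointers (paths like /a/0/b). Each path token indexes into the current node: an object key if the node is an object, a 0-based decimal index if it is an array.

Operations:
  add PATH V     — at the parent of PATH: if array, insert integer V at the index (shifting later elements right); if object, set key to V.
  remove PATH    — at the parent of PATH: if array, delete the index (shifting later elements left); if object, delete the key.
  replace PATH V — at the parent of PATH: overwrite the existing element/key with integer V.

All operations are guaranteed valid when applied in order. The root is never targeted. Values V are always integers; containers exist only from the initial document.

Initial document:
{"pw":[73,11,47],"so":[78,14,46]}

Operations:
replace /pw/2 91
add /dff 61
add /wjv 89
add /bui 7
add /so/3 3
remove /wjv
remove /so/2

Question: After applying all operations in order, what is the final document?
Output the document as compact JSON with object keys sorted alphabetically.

After op 1 (replace /pw/2 91): {"pw":[73,11,91],"so":[78,14,46]}
After op 2 (add /dff 61): {"dff":61,"pw":[73,11,91],"so":[78,14,46]}
After op 3 (add /wjv 89): {"dff":61,"pw":[73,11,91],"so":[78,14,46],"wjv":89}
After op 4 (add /bui 7): {"bui":7,"dff":61,"pw":[73,11,91],"so":[78,14,46],"wjv":89}
After op 5 (add /so/3 3): {"bui":7,"dff":61,"pw":[73,11,91],"so":[78,14,46,3],"wjv":89}
After op 6 (remove /wjv): {"bui":7,"dff":61,"pw":[73,11,91],"so":[78,14,46,3]}
After op 7 (remove /so/2): {"bui":7,"dff":61,"pw":[73,11,91],"so":[78,14,3]}

Answer: {"bui":7,"dff":61,"pw":[73,11,91],"so":[78,14,3]}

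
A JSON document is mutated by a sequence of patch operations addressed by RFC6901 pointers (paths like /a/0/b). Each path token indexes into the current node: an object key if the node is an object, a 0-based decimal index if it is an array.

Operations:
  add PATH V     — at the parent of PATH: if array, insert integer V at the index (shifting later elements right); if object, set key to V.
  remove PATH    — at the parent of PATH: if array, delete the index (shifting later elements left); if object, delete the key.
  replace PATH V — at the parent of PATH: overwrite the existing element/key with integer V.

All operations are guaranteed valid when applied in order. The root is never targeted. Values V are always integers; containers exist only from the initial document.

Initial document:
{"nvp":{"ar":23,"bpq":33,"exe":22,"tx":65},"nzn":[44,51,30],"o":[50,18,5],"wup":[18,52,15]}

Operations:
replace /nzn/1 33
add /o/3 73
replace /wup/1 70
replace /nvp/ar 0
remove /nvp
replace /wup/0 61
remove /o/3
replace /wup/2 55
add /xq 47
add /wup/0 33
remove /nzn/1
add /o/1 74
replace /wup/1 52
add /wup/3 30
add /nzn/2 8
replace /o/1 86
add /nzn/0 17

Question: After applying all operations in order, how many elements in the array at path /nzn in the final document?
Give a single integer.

After op 1 (replace /nzn/1 33): {"nvp":{"ar":23,"bpq":33,"exe":22,"tx":65},"nzn":[44,33,30],"o":[50,18,5],"wup":[18,52,15]}
After op 2 (add /o/3 73): {"nvp":{"ar":23,"bpq":33,"exe":22,"tx":65},"nzn":[44,33,30],"o":[50,18,5,73],"wup":[18,52,15]}
After op 3 (replace /wup/1 70): {"nvp":{"ar":23,"bpq":33,"exe":22,"tx":65},"nzn":[44,33,30],"o":[50,18,5,73],"wup":[18,70,15]}
After op 4 (replace /nvp/ar 0): {"nvp":{"ar":0,"bpq":33,"exe":22,"tx":65},"nzn":[44,33,30],"o":[50,18,5,73],"wup":[18,70,15]}
After op 5 (remove /nvp): {"nzn":[44,33,30],"o":[50,18,5,73],"wup":[18,70,15]}
After op 6 (replace /wup/0 61): {"nzn":[44,33,30],"o":[50,18,5,73],"wup":[61,70,15]}
After op 7 (remove /o/3): {"nzn":[44,33,30],"o":[50,18,5],"wup":[61,70,15]}
After op 8 (replace /wup/2 55): {"nzn":[44,33,30],"o":[50,18,5],"wup":[61,70,55]}
After op 9 (add /xq 47): {"nzn":[44,33,30],"o":[50,18,5],"wup":[61,70,55],"xq":47}
After op 10 (add /wup/0 33): {"nzn":[44,33,30],"o":[50,18,5],"wup":[33,61,70,55],"xq":47}
After op 11 (remove /nzn/1): {"nzn":[44,30],"o":[50,18,5],"wup":[33,61,70,55],"xq":47}
After op 12 (add /o/1 74): {"nzn":[44,30],"o":[50,74,18,5],"wup":[33,61,70,55],"xq":47}
After op 13 (replace /wup/1 52): {"nzn":[44,30],"o":[50,74,18,5],"wup":[33,52,70,55],"xq":47}
After op 14 (add /wup/3 30): {"nzn":[44,30],"o":[50,74,18,5],"wup":[33,52,70,30,55],"xq":47}
After op 15 (add /nzn/2 8): {"nzn":[44,30,8],"o":[50,74,18,5],"wup":[33,52,70,30,55],"xq":47}
After op 16 (replace /o/1 86): {"nzn":[44,30,8],"o":[50,86,18,5],"wup":[33,52,70,30,55],"xq":47}
After op 17 (add /nzn/0 17): {"nzn":[17,44,30,8],"o":[50,86,18,5],"wup":[33,52,70,30,55],"xq":47}
Size at path /nzn: 4

Answer: 4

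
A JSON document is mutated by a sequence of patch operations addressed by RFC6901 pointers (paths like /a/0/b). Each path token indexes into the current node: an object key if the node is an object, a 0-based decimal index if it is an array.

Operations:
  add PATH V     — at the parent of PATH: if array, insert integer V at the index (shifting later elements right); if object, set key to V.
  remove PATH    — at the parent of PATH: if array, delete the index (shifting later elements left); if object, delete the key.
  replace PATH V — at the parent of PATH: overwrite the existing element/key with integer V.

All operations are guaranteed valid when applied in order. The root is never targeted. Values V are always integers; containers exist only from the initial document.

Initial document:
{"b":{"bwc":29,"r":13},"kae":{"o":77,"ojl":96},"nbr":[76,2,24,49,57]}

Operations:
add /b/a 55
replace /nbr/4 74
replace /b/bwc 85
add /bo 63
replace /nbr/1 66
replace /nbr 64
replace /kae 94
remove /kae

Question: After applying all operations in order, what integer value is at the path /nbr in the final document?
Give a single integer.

After op 1 (add /b/a 55): {"b":{"a":55,"bwc":29,"r":13},"kae":{"o":77,"ojl":96},"nbr":[76,2,24,49,57]}
After op 2 (replace /nbr/4 74): {"b":{"a":55,"bwc":29,"r":13},"kae":{"o":77,"ojl":96},"nbr":[76,2,24,49,74]}
After op 3 (replace /b/bwc 85): {"b":{"a":55,"bwc":85,"r":13},"kae":{"o":77,"ojl":96},"nbr":[76,2,24,49,74]}
After op 4 (add /bo 63): {"b":{"a":55,"bwc":85,"r":13},"bo":63,"kae":{"o":77,"ojl":96},"nbr":[76,2,24,49,74]}
After op 5 (replace /nbr/1 66): {"b":{"a":55,"bwc":85,"r":13},"bo":63,"kae":{"o":77,"ojl":96},"nbr":[76,66,24,49,74]}
After op 6 (replace /nbr 64): {"b":{"a":55,"bwc":85,"r":13},"bo":63,"kae":{"o":77,"ojl":96},"nbr":64}
After op 7 (replace /kae 94): {"b":{"a":55,"bwc":85,"r":13},"bo":63,"kae":94,"nbr":64}
After op 8 (remove /kae): {"b":{"a":55,"bwc":85,"r":13},"bo":63,"nbr":64}
Value at /nbr: 64

Answer: 64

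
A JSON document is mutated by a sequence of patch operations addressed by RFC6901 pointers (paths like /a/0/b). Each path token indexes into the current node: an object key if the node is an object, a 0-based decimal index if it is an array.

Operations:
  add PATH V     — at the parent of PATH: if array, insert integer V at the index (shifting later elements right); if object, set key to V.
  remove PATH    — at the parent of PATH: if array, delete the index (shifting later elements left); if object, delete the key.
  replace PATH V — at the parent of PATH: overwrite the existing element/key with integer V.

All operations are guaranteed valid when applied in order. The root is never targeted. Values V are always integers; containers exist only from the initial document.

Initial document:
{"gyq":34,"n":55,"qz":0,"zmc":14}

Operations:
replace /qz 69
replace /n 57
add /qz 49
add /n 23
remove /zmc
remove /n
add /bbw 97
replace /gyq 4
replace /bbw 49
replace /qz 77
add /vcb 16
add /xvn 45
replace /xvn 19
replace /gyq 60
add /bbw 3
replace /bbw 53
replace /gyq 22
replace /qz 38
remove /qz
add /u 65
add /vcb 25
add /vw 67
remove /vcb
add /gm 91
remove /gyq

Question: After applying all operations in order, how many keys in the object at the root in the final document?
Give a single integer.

Answer: 5

Derivation:
After op 1 (replace /qz 69): {"gyq":34,"n":55,"qz":69,"zmc":14}
After op 2 (replace /n 57): {"gyq":34,"n":57,"qz":69,"zmc":14}
After op 3 (add /qz 49): {"gyq":34,"n":57,"qz":49,"zmc":14}
After op 4 (add /n 23): {"gyq":34,"n":23,"qz":49,"zmc":14}
After op 5 (remove /zmc): {"gyq":34,"n":23,"qz":49}
After op 6 (remove /n): {"gyq":34,"qz":49}
After op 7 (add /bbw 97): {"bbw":97,"gyq":34,"qz":49}
After op 8 (replace /gyq 4): {"bbw":97,"gyq":4,"qz":49}
After op 9 (replace /bbw 49): {"bbw":49,"gyq":4,"qz":49}
After op 10 (replace /qz 77): {"bbw":49,"gyq":4,"qz":77}
After op 11 (add /vcb 16): {"bbw":49,"gyq":4,"qz":77,"vcb":16}
After op 12 (add /xvn 45): {"bbw":49,"gyq":4,"qz":77,"vcb":16,"xvn":45}
After op 13 (replace /xvn 19): {"bbw":49,"gyq":4,"qz":77,"vcb":16,"xvn":19}
After op 14 (replace /gyq 60): {"bbw":49,"gyq":60,"qz":77,"vcb":16,"xvn":19}
After op 15 (add /bbw 3): {"bbw":3,"gyq":60,"qz":77,"vcb":16,"xvn":19}
After op 16 (replace /bbw 53): {"bbw":53,"gyq":60,"qz":77,"vcb":16,"xvn":19}
After op 17 (replace /gyq 22): {"bbw":53,"gyq":22,"qz":77,"vcb":16,"xvn":19}
After op 18 (replace /qz 38): {"bbw":53,"gyq":22,"qz":38,"vcb":16,"xvn":19}
After op 19 (remove /qz): {"bbw":53,"gyq":22,"vcb":16,"xvn":19}
After op 20 (add /u 65): {"bbw":53,"gyq":22,"u":65,"vcb":16,"xvn":19}
After op 21 (add /vcb 25): {"bbw":53,"gyq":22,"u":65,"vcb":25,"xvn":19}
After op 22 (add /vw 67): {"bbw":53,"gyq":22,"u":65,"vcb":25,"vw":67,"xvn":19}
After op 23 (remove /vcb): {"bbw":53,"gyq":22,"u":65,"vw":67,"xvn":19}
After op 24 (add /gm 91): {"bbw":53,"gm":91,"gyq":22,"u":65,"vw":67,"xvn":19}
After op 25 (remove /gyq): {"bbw":53,"gm":91,"u":65,"vw":67,"xvn":19}
Size at the root: 5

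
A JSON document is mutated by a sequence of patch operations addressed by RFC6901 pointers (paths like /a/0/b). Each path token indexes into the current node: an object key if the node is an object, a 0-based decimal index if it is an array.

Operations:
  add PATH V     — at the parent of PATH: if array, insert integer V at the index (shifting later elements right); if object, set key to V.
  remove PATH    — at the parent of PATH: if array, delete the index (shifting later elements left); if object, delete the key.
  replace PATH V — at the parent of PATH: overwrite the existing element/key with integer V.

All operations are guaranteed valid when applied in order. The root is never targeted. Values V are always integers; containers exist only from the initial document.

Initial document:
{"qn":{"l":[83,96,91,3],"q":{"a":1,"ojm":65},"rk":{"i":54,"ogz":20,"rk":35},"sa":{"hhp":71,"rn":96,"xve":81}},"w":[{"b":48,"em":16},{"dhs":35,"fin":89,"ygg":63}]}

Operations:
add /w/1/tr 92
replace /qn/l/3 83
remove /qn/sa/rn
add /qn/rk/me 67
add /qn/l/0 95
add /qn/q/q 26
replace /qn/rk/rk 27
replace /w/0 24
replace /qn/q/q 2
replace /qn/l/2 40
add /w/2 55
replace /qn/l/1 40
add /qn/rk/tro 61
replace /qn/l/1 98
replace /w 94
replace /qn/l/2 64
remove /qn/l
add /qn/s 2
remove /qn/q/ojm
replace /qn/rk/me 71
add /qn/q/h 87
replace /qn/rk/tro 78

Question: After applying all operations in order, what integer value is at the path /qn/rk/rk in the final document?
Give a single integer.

Answer: 27

Derivation:
After op 1 (add /w/1/tr 92): {"qn":{"l":[83,96,91,3],"q":{"a":1,"ojm":65},"rk":{"i":54,"ogz":20,"rk":35},"sa":{"hhp":71,"rn":96,"xve":81}},"w":[{"b":48,"em":16},{"dhs":35,"fin":89,"tr":92,"ygg":63}]}
After op 2 (replace /qn/l/3 83): {"qn":{"l":[83,96,91,83],"q":{"a":1,"ojm":65},"rk":{"i":54,"ogz":20,"rk":35},"sa":{"hhp":71,"rn":96,"xve":81}},"w":[{"b":48,"em":16},{"dhs":35,"fin":89,"tr":92,"ygg":63}]}
After op 3 (remove /qn/sa/rn): {"qn":{"l":[83,96,91,83],"q":{"a":1,"ojm":65},"rk":{"i":54,"ogz":20,"rk":35},"sa":{"hhp":71,"xve":81}},"w":[{"b":48,"em":16},{"dhs":35,"fin":89,"tr":92,"ygg":63}]}
After op 4 (add /qn/rk/me 67): {"qn":{"l":[83,96,91,83],"q":{"a":1,"ojm":65},"rk":{"i":54,"me":67,"ogz":20,"rk":35},"sa":{"hhp":71,"xve":81}},"w":[{"b":48,"em":16},{"dhs":35,"fin":89,"tr":92,"ygg":63}]}
After op 5 (add /qn/l/0 95): {"qn":{"l":[95,83,96,91,83],"q":{"a":1,"ojm":65},"rk":{"i":54,"me":67,"ogz":20,"rk":35},"sa":{"hhp":71,"xve":81}},"w":[{"b":48,"em":16},{"dhs":35,"fin":89,"tr":92,"ygg":63}]}
After op 6 (add /qn/q/q 26): {"qn":{"l":[95,83,96,91,83],"q":{"a":1,"ojm":65,"q":26},"rk":{"i":54,"me":67,"ogz":20,"rk":35},"sa":{"hhp":71,"xve":81}},"w":[{"b":48,"em":16},{"dhs":35,"fin":89,"tr":92,"ygg":63}]}
After op 7 (replace /qn/rk/rk 27): {"qn":{"l":[95,83,96,91,83],"q":{"a":1,"ojm":65,"q":26},"rk":{"i":54,"me":67,"ogz":20,"rk":27},"sa":{"hhp":71,"xve":81}},"w":[{"b":48,"em":16},{"dhs":35,"fin":89,"tr":92,"ygg":63}]}
After op 8 (replace /w/0 24): {"qn":{"l":[95,83,96,91,83],"q":{"a":1,"ojm":65,"q":26},"rk":{"i":54,"me":67,"ogz":20,"rk":27},"sa":{"hhp":71,"xve":81}},"w":[24,{"dhs":35,"fin":89,"tr":92,"ygg":63}]}
After op 9 (replace /qn/q/q 2): {"qn":{"l":[95,83,96,91,83],"q":{"a":1,"ojm":65,"q":2},"rk":{"i":54,"me":67,"ogz":20,"rk":27},"sa":{"hhp":71,"xve":81}},"w":[24,{"dhs":35,"fin":89,"tr":92,"ygg":63}]}
After op 10 (replace /qn/l/2 40): {"qn":{"l":[95,83,40,91,83],"q":{"a":1,"ojm":65,"q":2},"rk":{"i":54,"me":67,"ogz":20,"rk":27},"sa":{"hhp":71,"xve":81}},"w":[24,{"dhs":35,"fin":89,"tr":92,"ygg":63}]}
After op 11 (add /w/2 55): {"qn":{"l":[95,83,40,91,83],"q":{"a":1,"ojm":65,"q":2},"rk":{"i":54,"me":67,"ogz":20,"rk":27},"sa":{"hhp":71,"xve":81}},"w":[24,{"dhs":35,"fin":89,"tr":92,"ygg":63},55]}
After op 12 (replace /qn/l/1 40): {"qn":{"l":[95,40,40,91,83],"q":{"a":1,"ojm":65,"q":2},"rk":{"i":54,"me":67,"ogz":20,"rk":27},"sa":{"hhp":71,"xve":81}},"w":[24,{"dhs":35,"fin":89,"tr":92,"ygg":63},55]}
After op 13 (add /qn/rk/tro 61): {"qn":{"l":[95,40,40,91,83],"q":{"a":1,"ojm":65,"q":2},"rk":{"i":54,"me":67,"ogz":20,"rk":27,"tro":61},"sa":{"hhp":71,"xve":81}},"w":[24,{"dhs":35,"fin":89,"tr":92,"ygg":63},55]}
After op 14 (replace /qn/l/1 98): {"qn":{"l":[95,98,40,91,83],"q":{"a":1,"ojm":65,"q":2},"rk":{"i":54,"me":67,"ogz":20,"rk":27,"tro":61},"sa":{"hhp":71,"xve":81}},"w":[24,{"dhs":35,"fin":89,"tr":92,"ygg":63},55]}
After op 15 (replace /w 94): {"qn":{"l":[95,98,40,91,83],"q":{"a":1,"ojm":65,"q":2},"rk":{"i":54,"me":67,"ogz":20,"rk":27,"tro":61},"sa":{"hhp":71,"xve":81}},"w":94}
After op 16 (replace /qn/l/2 64): {"qn":{"l":[95,98,64,91,83],"q":{"a":1,"ojm":65,"q":2},"rk":{"i":54,"me":67,"ogz":20,"rk":27,"tro":61},"sa":{"hhp":71,"xve":81}},"w":94}
After op 17 (remove /qn/l): {"qn":{"q":{"a":1,"ojm":65,"q":2},"rk":{"i":54,"me":67,"ogz":20,"rk":27,"tro":61},"sa":{"hhp":71,"xve":81}},"w":94}
After op 18 (add /qn/s 2): {"qn":{"q":{"a":1,"ojm":65,"q":2},"rk":{"i":54,"me":67,"ogz":20,"rk":27,"tro":61},"s":2,"sa":{"hhp":71,"xve":81}},"w":94}
After op 19 (remove /qn/q/ojm): {"qn":{"q":{"a":1,"q":2},"rk":{"i":54,"me":67,"ogz":20,"rk":27,"tro":61},"s":2,"sa":{"hhp":71,"xve":81}},"w":94}
After op 20 (replace /qn/rk/me 71): {"qn":{"q":{"a":1,"q":2},"rk":{"i":54,"me":71,"ogz":20,"rk":27,"tro":61},"s":2,"sa":{"hhp":71,"xve":81}},"w":94}
After op 21 (add /qn/q/h 87): {"qn":{"q":{"a":1,"h":87,"q":2},"rk":{"i":54,"me":71,"ogz":20,"rk":27,"tro":61},"s":2,"sa":{"hhp":71,"xve":81}},"w":94}
After op 22 (replace /qn/rk/tro 78): {"qn":{"q":{"a":1,"h":87,"q":2},"rk":{"i":54,"me":71,"ogz":20,"rk":27,"tro":78},"s":2,"sa":{"hhp":71,"xve":81}},"w":94}
Value at /qn/rk/rk: 27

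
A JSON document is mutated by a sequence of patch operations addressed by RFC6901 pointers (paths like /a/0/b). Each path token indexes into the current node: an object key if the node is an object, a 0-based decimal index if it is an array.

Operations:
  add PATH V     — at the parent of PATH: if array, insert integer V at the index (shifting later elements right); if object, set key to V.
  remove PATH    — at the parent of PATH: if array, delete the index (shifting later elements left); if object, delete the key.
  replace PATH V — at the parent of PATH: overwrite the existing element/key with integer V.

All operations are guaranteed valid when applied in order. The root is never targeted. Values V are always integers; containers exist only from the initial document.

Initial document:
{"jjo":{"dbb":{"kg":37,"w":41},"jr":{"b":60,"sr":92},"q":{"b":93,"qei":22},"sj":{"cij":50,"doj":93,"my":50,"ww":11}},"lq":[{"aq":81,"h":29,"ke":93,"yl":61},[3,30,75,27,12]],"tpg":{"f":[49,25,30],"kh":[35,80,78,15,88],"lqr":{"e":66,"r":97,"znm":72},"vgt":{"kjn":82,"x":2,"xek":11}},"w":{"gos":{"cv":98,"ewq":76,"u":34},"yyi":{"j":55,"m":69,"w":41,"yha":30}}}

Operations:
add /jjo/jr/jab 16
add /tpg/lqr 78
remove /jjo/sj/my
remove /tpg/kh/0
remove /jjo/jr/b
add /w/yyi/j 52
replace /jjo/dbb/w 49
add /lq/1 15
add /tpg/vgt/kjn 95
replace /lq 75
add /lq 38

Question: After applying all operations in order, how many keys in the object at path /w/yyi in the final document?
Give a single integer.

Answer: 4

Derivation:
After op 1 (add /jjo/jr/jab 16): {"jjo":{"dbb":{"kg":37,"w":41},"jr":{"b":60,"jab":16,"sr":92},"q":{"b":93,"qei":22},"sj":{"cij":50,"doj":93,"my":50,"ww":11}},"lq":[{"aq":81,"h":29,"ke":93,"yl":61},[3,30,75,27,12]],"tpg":{"f":[49,25,30],"kh":[35,80,78,15,88],"lqr":{"e":66,"r":97,"znm":72},"vgt":{"kjn":82,"x":2,"xek":11}},"w":{"gos":{"cv":98,"ewq":76,"u":34},"yyi":{"j":55,"m":69,"w":41,"yha":30}}}
After op 2 (add /tpg/lqr 78): {"jjo":{"dbb":{"kg":37,"w":41},"jr":{"b":60,"jab":16,"sr":92},"q":{"b":93,"qei":22},"sj":{"cij":50,"doj":93,"my":50,"ww":11}},"lq":[{"aq":81,"h":29,"ke":93,"yl":61},[3,30,75,27,12]],"tpg":{"f":[49,25,30],"kh":[35,80,78,15,88],"lqr":78,"vgt":{"kjn":82,"x":2,"xek":11}},"w":{"gos":{"cv":98,"ewq":76,"u":34},"yyi":{"j":55,"m":69,"w":41,"yha":30}}}
After op 3 (remove /jjo/sj/my): {"jjo":{"dbb":{"kg":37,"w":41},"jr":{"b":60,"jab":16,"sr":92},"q":{"b":93,"qei":22},"sj":{"cij":50,"doj":93,"ww":11}},"lq":[{"aq":81,"h":29,"ke":93,"yl":61},[3,30,75,27,12]],"tpg":{"f":[49,25,30],"kh":[35,80,78,15,88],"lqr":78,"vgt":{"kjn":82,"x":2,"xek":11}},"w":{"gos":{"cv":98,"ewq":76,"u":34},"yyi":{"j":55,"m":69,"w":41,"yha":30}}}
After op 4 (remove /tpg/kh/0): {"jjo":{"dbb":{"kg":37,"w":41},"jr":{"b":60,"jab":16,"sr":92},"q":{"b":93,"qei":22},"sj":{"cij":50,"doj":93,"ww":11}},"lq":[{"aq":81,"h":29,"ke":93,"yl":61},[3,30,75,27,12]],"tpg":{"f":[49,25,30],"kh":[80,78,15,88],"lqr":78,"vgt":{"kjn":82,"x":2,"xek":11}},"w":{"gos":{"cv":98,"ewq":76,"u":34},"yyi":{"j":55,"m":69,"w":41,"yha":30}}}
After op 5 (remove /jjo/jr/b): {"jjo":{"dbb":{"kg":37,"w":41},"jr":{"jab":16,"sr":92},"q":{"b":93,"qei":22},"sj":{"cij":50,"doj":93,"ww":11}},"lq":[{"aq":81,"h":29,"ke":93,"yl":61},[3,30,75,27,12]],"tpg":{"f":[49,25,30],"kh":[80,78,15,88],"lqr":78,"vgt":{"kjn":82,"x":2,"xek":11}},"w":{"gos":{"cv":98,"ewq":76,"u":34},"yyi":{"j":55,"m":69,"w":41,"yha":30}}}
After op 6 (add /w/yyi/j 52): {"jjo":{"dbb":{"kg":37,"w":41},"jr":{"jab":16,"sr":92},"q":{"b":93,"qei":22},"sj":{"cij":50,"doj":93,"ww":11}},"lq":[{"aq":81,"h":29,"ke":93,"yl":61},[3,30,75,27,12]],"tpg":{"f":[49,25,30],"kh":[80,78,15,88],"lqr":78,"vgt":{"kjn":82,"x":2,"xek":11}},"w":{"gos":{"cv":98,"ewq":76,"u":34},"yyi":{"j":52,"m":69,"w":41,"yha":30}}}
After op 7 (replace /jjo/dbb/w 49): {"jjo":{"dbb":{"kg":37,"w":49},"jr":{"jab":16,"sr":92},"q":{"b":93,"qei":22},"sj":{"cij":50,"doj":93,"ww":11}},"lq":[{"aq":81,"h":29,"ke":93,"yl":61},[3,30,75,27,12]],"tpg":{"f":[49,25,30],"kh":[80,78,15,88],"lqr":78,"vgt":{"kjn":82,"x":2,"xek":11}},"w":{"gos":{"cv":98,"ewq":76,"u":34},"yyi":{"j":52,"m":69,"w":41,"yha":30}}}
After op 8 (add /lq/1 15): {"jjo":{"dbb":{"kg":37,"w":49},"jr":{"jab":16,"sr":92},"q":{"b":93,"qei":22},"sj":{"cij":50,"doj":93,"ww":11}},"lq":[{"aq":81,"h":29,"ke":93,"yl":61},15,[3,30,75,27,12]],"tpg":{"f":[49,25,30],"kh":[80,78,15,88],"lqr":78,"vgt":{"kjn":82,"x":2,"xek":11}},"w":{"gos":{"cv":98,"ewq":76,"u":34},"yyi":{"j":52,"m":69,"w":41,"yha":30}}}
After op 9 (add /tpg/vgt/kjn 95): {"jjo":{"dbb":{"kg":37,"w":49},"jr":{"jab":16,"sr":92},"q":{"b":93,"qei":22},"sj":{"cij":50,"doj":93,"ww":11}},"lq":[{"aq":81,"h":29,"ke":93,"yl":61},15,[3,30,75,27,12]],"tpg":{"f":[49,25,30],"kh":[80,78,15,88],"lqr":78,"vgt":{"kjn":95,"x":2,"xek":11}},"w":{"gos":{"cv":98,"ewq":76,"u":34},"yyi":{"j":52,"m":69,"w":41,"yha":30}}}
After op 10 (replace /lq 75): {"jjo":{"dbb":{"kg":37,"w":49},"jr":{"jab":16,"sr":92},"q":{"b":93,"qei":22},"sj":{"cij":50,"doj":93,"ww":11}},"lq":75,"tpg":{"f":[49,25,30],"kh":[80,78,15,88],"lqr":78,"vgt":{"kjn":95,"x":2,"xek":11}},"w":{"gos":{"cv":98,"ewq":76,"u":34},"yyi":{"j":52,"m":69,"w":41,"yha":30}}}
After op 11 (add /lq 38): {"jjo":{"dbb":{"kg":37,"w":49},"jr":{"jab":16,"sr":92},"q":{"b":93,"qei":22},"sj":{"cij":50,"doj":93,"ww":11}},"lq":38,"tpg":{"f":[49,25,30],"kh":[80,78,15,88],"lqr":78,"vgt":{"kjn":95,"x":2,"xek":11}},"w":{"gos":{"cv":98,"ewq":76,"u":34},"yyi":{"j":52,"m":69,"w":41,"yha":30}}}
Size at path /w/yyi: 4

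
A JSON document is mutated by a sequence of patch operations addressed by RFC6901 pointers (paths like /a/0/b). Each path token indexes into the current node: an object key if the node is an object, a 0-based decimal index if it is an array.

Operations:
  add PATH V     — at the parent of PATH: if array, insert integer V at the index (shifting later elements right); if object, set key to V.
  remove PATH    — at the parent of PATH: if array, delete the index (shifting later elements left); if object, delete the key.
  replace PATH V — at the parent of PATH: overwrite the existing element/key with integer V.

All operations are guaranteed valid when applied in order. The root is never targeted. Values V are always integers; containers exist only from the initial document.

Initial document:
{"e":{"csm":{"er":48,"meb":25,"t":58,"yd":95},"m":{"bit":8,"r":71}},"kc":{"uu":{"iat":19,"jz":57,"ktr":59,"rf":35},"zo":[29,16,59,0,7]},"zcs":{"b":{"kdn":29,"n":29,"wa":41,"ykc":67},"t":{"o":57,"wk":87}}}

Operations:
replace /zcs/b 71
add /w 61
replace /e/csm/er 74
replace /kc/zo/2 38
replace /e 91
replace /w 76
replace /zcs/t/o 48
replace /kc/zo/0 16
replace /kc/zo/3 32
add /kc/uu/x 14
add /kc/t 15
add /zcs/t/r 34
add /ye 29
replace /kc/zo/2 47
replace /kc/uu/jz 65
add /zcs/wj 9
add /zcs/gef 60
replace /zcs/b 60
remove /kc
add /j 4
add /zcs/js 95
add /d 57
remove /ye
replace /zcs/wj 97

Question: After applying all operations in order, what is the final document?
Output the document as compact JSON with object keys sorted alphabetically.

After op 1 (replace /zcs/b 71): {"e":{"csm":{"er":48,"meb":25,"t":58,"yd":95},"m":{"bit":8,"r":71}},"kc":{"uu":{"iat":19,"jz":57,"ktr":59,"rf":35},"zo":[29,16,59,0,7]},"zcs":{"b":71,"t":{"o":57,"wk":87}}}
After op 2 (add /w 61): {"e":{"csm":{"er":48,"meb":25,"t":58,"yd":95},"m":{"bit":8,"r":71}},"kc":{"uu":{"iat":19,"jz":57,"ktr":59,"rf":35},"zo":[29,16,59,0,7]},"w":61,"zcs":{"b":71,"t":{"o":57,"wk":87}}}
After op 3 (replace /e/csm/er 74): {"e":{"csm":{"er":74,"meb":25,"t":58,"yd":95},"m":{"bit":8,"r":71}},"kc":{"uu":{"iat":19,"jz":57,"ktr":59,"rf":35},"zo":[29,16,59,0,7]},"w":61,"zcs":{"b":71,"t":{"o":57,"wk":87}}}
After op 4 (replace /kc/zo/2 38): {"e":{"csm":{"er":74,"meb":25,"t":58,"yd":95},"m":{"bit":8,"r":71}},"kc":{"uu":{"iat":19,"jz":57,"ktr":59,"rf":35},"zo":[29,16,38,0,7]},"w":61,"zcs":{"b":71,"t":{"o":57,"wk":87}}}
After op 5 (replace /e 91): {"e":91,"kc":{"uu":{"iat":19,"jz":57,"ktr":59,"rf":35},"zo":[29,16,38,0,7]},"w":61,"zcs":{"b":71,"t":{"o":57,"wk":87}}}
After op 6 (replace /w 76): {"e":91,"kc":{"uu":{"iat":19,"jz":57,"ktr":59,"rf":35},"zo":[29,16,38,0,7]},"w":76,"zcs":{"b":71,"t":{"o":57,"wk":87}}}
After op 7 (replace /zcs/t/o 48): {"e":91,"kc":{"uu":{"iat":19,"jz":57,"ktr":59,"rf":35},"zo":[29,16,38,0,7]},"w":76,"zcs":{"b":71,"t":{"o":48,"wk":87}}}
After op 8 (replace /kc/zo/0 16): {"e":91,"kc":{"uu":{"iat":19,"jz":57,"ktr":59,"rf":35},"zo":[16,16,38,0,7]},"w":76,"zcs":{"b":71,"t":{"o":48,"wk":87}}}
After op 9 (replace /kc/zo/3 32): {"e":91,"kc":{"uu":{"iat":19,"jz":57,"ktr":59,"rf":35},"zo":[16,16,38,32,7]},"w":76,"zcs":{"b":71,"t":{"o":48,"wk":87}}}
After op 10 (add /kc/uu/x 14): {"e":91,"kc":{"uu":{"iat":19,"jz":57,"ktr":59,"rf":35,"x":14},"zo":[16,16,38,32,7]},"w":76,"zcs":{"b":71,"t":{"o":48,"wk":87}}}
After op 11 (add /kc/t 15): {"e":91,"kc":{"t":15,"uu":{"iat":19,"jz":57,"ktr":59,"rf":35,"x":14},"zo":[16,16,38,32,7]},"w":76,"zcs":{"b":71,"t":{"o":48,"wk":87}}}
After op 12 (add /zcs/t/r 34): {"e":91,"kc":{"t":15,"uu":{"iat":19,"jz":57,"ktr":59,"rf":35,"x":14},"zo":[16,16,38,32,7]},"w":76,"zcs":{"b":71,"t":{"o":48,"r":34,"wk":87}}}
After op 13 (add /ye 29): {"e":91,"kc":{"t":15,"uu":{"iat":19,"jz":57,"ktr":59,"rf":35,"x":14},"zo":[16,16,38,32,7]},"w":76,"ye":29,"zcs":{"b":71,"t":{"o":48,"r":34,"wk":87}}}
After op 14 (replace /kc/zo/2 47): {"e":91,"kc":{"t":15,"uu":{"iat":19,"jz":57,"ktr":59,"rf":35,"x":14},"zo":[16,16,47,32,7]},"w":76,"ye":29,"zcs":{"b":71,"t":{"o":48,"r":34,"wk":87}}}
After op 15 (replace /kc/uu/jz 65): {"e":91,"kc":{"t":15,"uu":{"iat":19,"jz":65,"ktr":59,"rf":35,"x":14},"zo":[16,16,47,32,7]},"w":76,"ye":29,"zcs":{"b":71,"t":{"o":48,"r":34,"wk":87}}}
After op 16 (add /zcs/wj 9): {"e":91,"kc":{"t":15,"uu":{"iat":19,"jz":65,"ktr":59,"rf":35,"x":14},"zo":[16,16,47,32,7]},"w":76,"ye":29,"zcs":{"b":71,"t":{"o":48,"r":34,"wk":87},"wj":9}}
After op 17 (add /zcs/gef 60): {"e":91,"kc":{"t":15,"uu":{"iat":19,"jz":65,"ktr":59,"rf":35,"x":14},"zo":[16,16,47,32,7]},"w":76,"ye":29,"zcs":{"b":71,"gef":60,"t":{"o":48,"r":34,"wk":87},"wj":9}}
After op 18 (replace /zcs/b 60): {"e":91,"kc":{"t":15,"uu":{"iat":19,"jz":65,"ktr":59,"rf":35,"x":14},"zo":[16,16,47,32,7]},"w":76,"ye":29,"zcs":{"b":60,"gef":60,"t":{"o":48,"r":34,"wk":87},"wj":9}}
After op 19 (remove /kc): {"e":91,"w":76,"ye":29,"zcs":{"b":60,"gef":60,"t":{"o":48,"r":34,"wk":87},"wj":9}}
After op 20 (add /j 4): {"e":91,"j":4,"w":76,"ye":29,"zcs":{"b":60,"gef":60,"t":{"o":48,"r":34,"wk":87},"wj":9}}
After op 21 (add /zcs/js 95): {"e":91,"j":4,"w":76,"ye":29,"zcs":{"b":60,"gef":60,"js":95,"t":{"o":48,"r":34,"wk":87},"wj":9}}
After op 22 (add /d 57): {"d":57,"e":91,"j":4,"w":76,"ye":29,"zcs":{"b":60,"gef":60,"js":95,"t":{"o":48,"r":34,"wk":87},"wj":9}}
After op 23 (remove /ye): {"d":57,"e":91,"j":4,"w":76,"zcs":{"b":60,"gef":60,"js":95,"t":{"o":48,"r":34,"wk":87},"wj":9}}
After op 24 (replace /zcs/wj 97): {"d":57,"e":91,"j":4,"w":76,"zcs":{"b":60,"gef":60,"js":95,"t":{"o":48,"r":34,"wk":87},"wj":97}}

Answer: {"d":57,"e":91,"j":4,"w":76,"zcs":{"b":60,"gef":60,"js":95,"t":{"o":48,"r":34,"wk":87},"wj":97}}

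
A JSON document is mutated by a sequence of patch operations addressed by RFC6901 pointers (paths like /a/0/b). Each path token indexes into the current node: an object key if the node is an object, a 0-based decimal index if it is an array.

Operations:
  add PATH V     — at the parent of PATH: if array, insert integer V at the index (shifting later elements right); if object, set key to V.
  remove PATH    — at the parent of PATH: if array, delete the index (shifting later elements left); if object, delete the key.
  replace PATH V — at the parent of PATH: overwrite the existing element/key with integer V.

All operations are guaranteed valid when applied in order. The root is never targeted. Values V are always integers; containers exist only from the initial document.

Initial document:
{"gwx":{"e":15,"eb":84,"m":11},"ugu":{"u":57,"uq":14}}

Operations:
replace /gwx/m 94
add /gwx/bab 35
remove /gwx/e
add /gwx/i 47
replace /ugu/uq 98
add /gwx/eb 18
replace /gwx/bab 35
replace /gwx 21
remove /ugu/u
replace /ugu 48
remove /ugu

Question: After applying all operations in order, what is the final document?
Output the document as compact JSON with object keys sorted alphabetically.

After op 1 (replace /gwx/m 94): {"gwx":{"e":15,"eb":84,"m":94},"ugu":{"u":57,"uq":14}}
After op 2 (add /gwx/bab 35): {"gwx":{"bab":35,"e":15,"eb":84,"m":94},"ugu":{"u":57,"uq":14}}
After op 3 (remove /gwx/e): {"gwx":{"bab":35,"eb":84,"m":94},"ugu":{"u":57,"uq":14}}
After op 4 (add /gwx/i 47): {"gwx":{"bab":35,"eb":84,"i":47,"m":94},"ugu":{"u":57,"uq":14}}
After op 5 (replace /ugu/uq 98): {"gwx":{"bab":35,"eb":84,"i":47,"m":94},"ugu":{"u":57,"uq":98}}
After op 6 (add /gwx/eb 18): {"gwx":{"bab":35,"eb":18,"i":47,"m":94},"ugu":{"u":57,"uq":98}}
After op 7 (replace /gwx/bab 35): {"gwx":{"bab":35,"eb":18,"i":47,"m":94},"ugu":{"u":57,"uq":98}}
After op 8 (replace /gwx 21): {"gwx":21,"ugu":{"u":57,"uq":98}}
After op 9 (remove /ugu/u): {"gwx":21,"ugu":{"uq":98}}
After op 10 (replace /ugu 48): {"gwx":21,"ugu":48}
After op 11 (remove /ugu): {"gwx":21}

Answer: {"gwx":21}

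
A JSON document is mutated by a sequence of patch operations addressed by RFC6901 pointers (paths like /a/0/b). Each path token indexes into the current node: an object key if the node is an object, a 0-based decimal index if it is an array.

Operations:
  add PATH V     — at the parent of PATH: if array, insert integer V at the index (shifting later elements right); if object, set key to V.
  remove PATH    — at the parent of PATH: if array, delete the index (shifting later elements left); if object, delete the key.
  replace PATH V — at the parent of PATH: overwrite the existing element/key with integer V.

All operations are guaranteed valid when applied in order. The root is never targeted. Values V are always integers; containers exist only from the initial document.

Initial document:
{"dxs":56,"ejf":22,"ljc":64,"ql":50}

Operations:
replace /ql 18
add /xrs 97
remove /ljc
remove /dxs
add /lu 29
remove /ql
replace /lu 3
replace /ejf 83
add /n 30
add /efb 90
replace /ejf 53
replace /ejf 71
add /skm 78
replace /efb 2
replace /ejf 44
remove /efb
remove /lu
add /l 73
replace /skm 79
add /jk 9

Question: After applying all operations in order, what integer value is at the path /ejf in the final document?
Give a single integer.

After op 1 (replace /ql 18): {"dxs":56,"ejf":22,"ljc":64,"ql":18}
After op 2 (add /xrs 97): {"dxs":56,"ejf":22,"ljc":64,"ql":18,"xrs":97}
After op 3 (remove /ljc): {"dxs":56,"ejf":22,"ql":18,"xrs":97}
After op 4 (remove /dxs): {"ejf":22,"ql":18,"xrs":97}
After op 5 (add /lu 29): {"ejf":22,"lu":29,"ql":18,"xrs":97}
After op 6 (remove /ql): {"ejf":22,"lu":29,"xrs":97}
After op 7 (replace /lu 3): {"ejf":22,"lu":3,"xrs":97}
After op 8 (replace /ejf 83): {"ejf":83,"lu":3,"xrs":97}
After op 9 (add /n 30): {"ejf":83,"lu":3,"n":30,"xrs":97}
After op 10 (add /efb 90): {"efb":90,"ejf":83,"lu":3,"n":30,"xrs":97}
After op 11 (replace /ejf 53): {"efb":90,"ejf":53,"lu":3,"n":30,"xrs":97}
After op 12 (replace /ejf 71): {"efb":90,"ejf":71,"lu":3,"n":30,"xrs":97}
After op 13 (add /skm 78): {"efb":90,"ejf":71,"lu":3,"n":30,"skm":78,"xrs":97}
After op 14 (replace /efb 2): {"efb":2,"ejf":71,"lu":3,"n":30,"skm":78,"xrs":97}
After op 15 (replace /ejf 44): {"efb":2,"ejf":44,"lu":3,"n":30,"skm":78,"xrs":97}
After op 16 (remove /efb): {"ejf":44,"lu":3,"n":30,"skm":78,"xrs":97}
After op 17 (remove /lu): {"ejf":44,"n":30,"skm":78,"xrs":97}
After op 18 (add /l 73): {"ejf":44,"l":73,"n":30,"skm":78,"xrs":97}
After op 19 (replace /skm 79): {"ejf":44,"l":73,"n":30,"skm":79,"xrs":97}
After op 20 (add /jk 9): {"ejf":44,"jk":9,"l":73,"n":30,"skm":79,"xrs":97}
Value at /ejf: 44

Answer: 44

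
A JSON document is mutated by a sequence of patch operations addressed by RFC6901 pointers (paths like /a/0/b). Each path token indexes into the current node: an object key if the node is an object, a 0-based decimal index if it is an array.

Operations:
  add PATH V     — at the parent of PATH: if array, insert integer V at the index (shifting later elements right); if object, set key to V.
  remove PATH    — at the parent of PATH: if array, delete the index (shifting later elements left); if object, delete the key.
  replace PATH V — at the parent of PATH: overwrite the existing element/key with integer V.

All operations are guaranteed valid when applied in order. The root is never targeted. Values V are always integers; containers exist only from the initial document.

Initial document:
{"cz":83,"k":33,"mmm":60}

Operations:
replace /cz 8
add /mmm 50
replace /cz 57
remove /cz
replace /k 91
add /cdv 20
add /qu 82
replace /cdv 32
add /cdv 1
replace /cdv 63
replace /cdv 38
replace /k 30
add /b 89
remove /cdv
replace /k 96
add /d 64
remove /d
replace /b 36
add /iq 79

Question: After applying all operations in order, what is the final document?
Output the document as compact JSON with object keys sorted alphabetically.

Answer: {"b":36,"iq":79,"k":96,"mmm":50,"qu":82}

Derivation:
After op 1 (replace /cz 8): {"cz":8,"k":33,"mmm":60}
After op 2 (add /mmm 50): {"cz":8,"k":33,"mmm":50}
After op 3 (replace /cz 57): {"cz":57,"k":33,"mmm":50}
After op 4 (remove /cz): {"k":33,"mmm":50}
After op 5 (replace /k 91): {"k":91,"mmm":50}
After op 6 (add /cdv 20): {"cdv":20,"k":91,"mmm":50}
After op 7 (add /qu 82): {"cdv":20,"k":91,"mmm":50,"qu":82}
After op 8 (replace /cdv 32): {"cdv":32,"k":91,"mmm":50,"qu":82}
After op 9 (add /cdv 1): {"cdv":1,"k":91,"mmm":50,"qu":82}
After op 10 (replace /cdv 63): {"cdv":63,"k":91,"mmm":50,"qu":82}
After op 11 (replace /cdv 38): {"cdv":38,"k":91,"mmm":50,"qu":82}
After op 12 (replace /k 30): {"cdv":38,"k":30,"mmm":50,"qu":82}
After op 13 (add /b 89): {"b":89,"cdv":38,"k":30,"mmm":50,"qu":82}
After op 14 (remove /cdv): {"b":89,"k":30,"mmm":50,"qu":82}
After op 15 (replace /k 96): {"b":89,"k":96,"mmm":50,"qu":82}
After op 16 (add /d 64): {"b":89,"d":64,"k":96,"mmm":50,"qu":82}
After op 17 (remove /d): {"b":89,"k":96,"mmm":50,"qu":82}
After op 18 (replace /b 36): {"b":36,"k":96,"mmm":50,"qu":82}
After op 19 (add /iq 79): {"b":36,"iq":79,"k":96,"mmm":50,"qu":82}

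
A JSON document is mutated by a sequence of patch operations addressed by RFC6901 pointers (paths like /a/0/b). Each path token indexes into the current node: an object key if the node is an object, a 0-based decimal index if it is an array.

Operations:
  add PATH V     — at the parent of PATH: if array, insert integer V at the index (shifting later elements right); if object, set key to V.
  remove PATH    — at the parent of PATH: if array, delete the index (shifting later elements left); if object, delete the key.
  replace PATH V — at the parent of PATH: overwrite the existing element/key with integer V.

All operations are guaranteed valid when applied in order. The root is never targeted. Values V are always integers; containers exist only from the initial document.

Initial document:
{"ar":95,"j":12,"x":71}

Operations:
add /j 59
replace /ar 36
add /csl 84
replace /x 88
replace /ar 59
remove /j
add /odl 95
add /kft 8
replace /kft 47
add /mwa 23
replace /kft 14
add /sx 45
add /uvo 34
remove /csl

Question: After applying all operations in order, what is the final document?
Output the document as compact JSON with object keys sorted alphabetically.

Answer: {"ar":59,"kft":14,"mwa":23,"odl":95,"sx":45,"uvo":34,"x":88}

Derivation:
After op 1 (add /j 59): {"ar":95,"j":59,"x":71}
After op 2 (replace /ar 36): {"ar":36,"j":59,"x":71}
After op 3 (add /csl 84): {"ar":36,"csl":84,"j":59,"x":71}
After op 4 (replace /x 88): {"ar":36,"csl":84,"j":59,"x":88}
After op 5 (replace /ar 59): {"ar":59,"csl":84,"j":59,"x":88}
After op 6 (remove /j): {"ar":59,"csl":84,"x":88}
After op 7 (add /odl 95): {"ar":59,"csl":84,"odl":95,"x":88}
After op 8 (add /kft 8): {"ar":59,"csl":84,"kft":8,"odl":95,"x":88}
After op 9 (replace /kft 47): {"ar":59,"csl":84,"kft":47,"odl":95,"x":88}
After op 10 (add /mwa 23): {"ar":59,"csl":84,"kft":47,"mwa":23,"odl":95,"x":88}
After op 11 (replace /kft 14): {"ar":59,"csl":84,"kft":14,"mwa":23,"odl":95,"x":88}
After op 12 (add /sx 45): {"ar":59,"csl":84,"kft":14,"mwa":23,"odl":95,"sx":45,"x":88}
After op 13 (add /uvo 34): {"ar":59,"csl":84,"kft":14,"mwa":23,"odl":95,"sx":45,"uvo":34,"x":88}
After op 14 (remove /csl): {"ar":59,"kft":14,"mwa":23,"odl":95,"sx":45,"uvo":34,"x":88}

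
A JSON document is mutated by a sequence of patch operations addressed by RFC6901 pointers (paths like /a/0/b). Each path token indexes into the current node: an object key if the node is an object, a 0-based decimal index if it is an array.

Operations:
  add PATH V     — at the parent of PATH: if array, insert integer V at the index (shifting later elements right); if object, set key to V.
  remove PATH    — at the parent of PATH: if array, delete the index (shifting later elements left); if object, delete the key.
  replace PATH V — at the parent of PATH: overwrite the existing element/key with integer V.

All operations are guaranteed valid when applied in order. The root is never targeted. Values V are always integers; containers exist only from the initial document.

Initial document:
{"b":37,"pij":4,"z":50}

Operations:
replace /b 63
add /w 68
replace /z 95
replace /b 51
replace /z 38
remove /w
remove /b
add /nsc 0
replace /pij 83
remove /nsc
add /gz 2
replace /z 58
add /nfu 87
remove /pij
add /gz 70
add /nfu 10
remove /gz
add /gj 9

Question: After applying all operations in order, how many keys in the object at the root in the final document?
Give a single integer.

After op 1 (replace /b 63): {"b":63,"pij":4,"z":50}
After op 2 (add /w 68): {"b":63,"pij":4,"w":68,"z":50}
After op 3 (replace /z 95): {"b":63,"pij":4,"w":68,"z":95}
After op 4 (replace /b 51): {"b":51,"pij":4,"w":68,"z":95}
After op 5 (replace /z 38): {"b":51,"pij":4,"w":68,"z":38}
After op 6 (remove /w): {"b":51,"pij":4,"z":38}
After op 7 (remove /b): {"pij":4,"z":38}
After op 8 (add /nsc 0): {"nsc":0,"pij":4,"z":38}
After op 9 (replace /pij 83): {"nsc":0,"pij":83,"z":38}
After op 10 (remove /nsc): {"pij":83,"z":38}
After op 11 (add /gz 2): {"gz":2,"pij":83,"z":38}
After op 12 (replace /z 58): {"gz":2,"pij":83,"z":58}
After op 13 (add /nfu 87): {"gz":2,"nfu":87,"pij":83,"z":58}
After op 14 (remove /pij): {"gz":2,"nfu":87,"z":58}
After op 15 (add /gz 70): {"gz":70,"nfu":87,"z":58}
After op 16 (add /nfu 10): {"gz":70,"nfu":10,"z":58}
After op 17 (remove /gz): {"nfu":10,"z":58}
After op 18 (add /gj 9): {"gj":9,"nfu":10,"z":58}
Size at the root: 3

Answer: 3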